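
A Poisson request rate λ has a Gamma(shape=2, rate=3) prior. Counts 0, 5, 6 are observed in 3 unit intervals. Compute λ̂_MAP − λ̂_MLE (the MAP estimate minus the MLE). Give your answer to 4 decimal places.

Σxᵢ = 11. Posterior is Gamma(13, 6); MAP = (13−1)/6 = 12/6 ≈ 2.00000.
MLE = x̄ = 11/3 ≈ 3.66667.
Difference = 12/6 − 11/3 = -5/3 ≈ -1.6667.

MAP − MLE = -1.6667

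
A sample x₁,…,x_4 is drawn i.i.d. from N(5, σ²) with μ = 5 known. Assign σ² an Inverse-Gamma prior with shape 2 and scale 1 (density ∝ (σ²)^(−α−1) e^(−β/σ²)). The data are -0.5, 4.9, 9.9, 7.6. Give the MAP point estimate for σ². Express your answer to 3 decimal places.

Sum of squared deviations about the known mean: SS = (-0.5−5)² + (4.9−5)² + (9.9−5)² + (7.6−5)² = 61.03.
The Normal likelihood contributes (σ²)^(−n/2) exp(−SS/(2σ²)), so the posterior is Inverse-Gamma(α + n/2, β + SS/2) = Inverse-Gamma(4, 31.515).
The mode of Inverse-Gamma(a, b) is b/(a+1) = 31.515/5 ≈ 6.303.

σ̂²_MAP = 6.303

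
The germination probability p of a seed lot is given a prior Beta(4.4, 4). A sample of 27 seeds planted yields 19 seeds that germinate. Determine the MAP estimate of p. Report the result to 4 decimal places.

p̂_MAP = 0.6707

Prior: Beta(4.4, 4).
Data: 19 successes in 27 trials. The binomial likelihood contributes p^19(1−p)^8, so the posterior is Beta(4.4+19, 4+8) = Beta(23.4, 12).
For Beta(a, b) with a, b > 1 the mode is (a−1)/(a+b−2) = 22.4/33.4 ≈ 0.6707.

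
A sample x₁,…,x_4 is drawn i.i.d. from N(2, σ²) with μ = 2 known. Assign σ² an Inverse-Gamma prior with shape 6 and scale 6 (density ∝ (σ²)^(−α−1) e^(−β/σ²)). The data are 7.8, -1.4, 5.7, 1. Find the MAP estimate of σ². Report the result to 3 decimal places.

Sum of squared deviations about the known mean: SS = (7.8−2)² + (-1.4−2)² + (5.7−2)² + (1−2)² = 59.89.
The Normal likelihood contributes (σ²)^(−n/2) exp(−SS/(2σ²)), so the posterior is Inverse-Gamma(α + n/2, β + SS/2) = Inverse-Gamma(8, 35.945).
The mode of Inverse-Gamma(a, b) is b/(a+1) = 35.945/9 ≈ 3.994.

σ̂²_MAP = 3.994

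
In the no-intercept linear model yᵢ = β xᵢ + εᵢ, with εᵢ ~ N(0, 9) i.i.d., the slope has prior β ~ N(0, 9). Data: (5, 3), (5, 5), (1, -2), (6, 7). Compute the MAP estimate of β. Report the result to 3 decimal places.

log p(β | y) = −Σ(yᵢ − βxᵢ)²/(2·9) − β²/(2·9) + const.
Setting the derivative to zero: Σxᵢ(yᵢ − βxᵢ)/9 − β/9 = 0, so β = Σxᵢyᵢ / (Σxᵢ² + σ²/τ²).
Σxᵢyᵢ = 5·3 + 5·5 + 1·(-2) + 6·7 = 80; Σxᵢ² = 87; σ²/τ² = 1.
β̂_MAP = 80 / (87 + 1) = 80/88 ≈ 0.909.

β̂_MAP = 0.909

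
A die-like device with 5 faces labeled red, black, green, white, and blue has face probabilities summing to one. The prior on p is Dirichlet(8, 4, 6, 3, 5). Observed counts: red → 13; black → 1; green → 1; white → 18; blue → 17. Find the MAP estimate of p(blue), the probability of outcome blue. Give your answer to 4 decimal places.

MAP estimate of p(blue) = 0.2958

The posterior is Dirichlet(αᵢ + nᵢ) = Dirichlet(21, 5, 7, 21, 22).
For a Dirichlet(a₁,…,a_K) with all aᵢ > 1, the mode has j-th component (aⱼ − 1)/(Σaᵢ − K).
Here Σaᵢ = 76 and K = 5, so p(blue) = (22 − 1)/(76 − 5) = 21/71 ≈ 0.2958.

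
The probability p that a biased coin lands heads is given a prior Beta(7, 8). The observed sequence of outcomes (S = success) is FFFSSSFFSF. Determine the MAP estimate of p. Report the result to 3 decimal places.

p̂_MAP = 0.435

Prior: Beta(7, 8).
Data: 4 successes in 10 trials (from the sequence). The binomial likelihood contributes p^4(1−p)^6, so the posterior is Beta(7+4, 8+6) = Beta(11, 14).
For Beta(a, b) with a, b > 1 the mode is (a−1)/(a+b−2) = 10/23 ≈ 0.435.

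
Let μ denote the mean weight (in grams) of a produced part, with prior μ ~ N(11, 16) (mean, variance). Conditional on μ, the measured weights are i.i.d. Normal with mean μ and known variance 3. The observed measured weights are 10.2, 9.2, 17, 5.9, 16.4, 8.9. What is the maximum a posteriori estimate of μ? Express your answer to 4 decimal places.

n = 6; x̄ = (10.2 + 9.2 + 17 + 5.9 + 16.4 + 8.9)/6 = 67.6/6 = 169/15 ≈ 11.2667.
For a Normal prior and Normal likelihood with known variance, the posterior is Normal; its mode equals its mean, the precision-weighted average.
Prior precision 1/σ₀² = 1/16 = 0.0625; data precision n/σ² = 6/3 = 2.
μ̂ = (0.0625·11 + 2·(169/15)) / (0.0625 + 2) = (5573/240)/2.0625 = 5573/495 ≈ 11.2586.

μ̂_MAP = 11.2586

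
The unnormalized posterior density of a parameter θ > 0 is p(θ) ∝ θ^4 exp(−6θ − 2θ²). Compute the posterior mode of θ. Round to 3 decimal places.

θ̂_MAP = 0.500

ℓ'(θ) = 4/θ − 6 − 4θ. Setting this to zero and multiplying by θ: 4θ² + 6θ − 4 = 0.
θ = (−6 + √(6² + 4·4·4)) / (2·4) = (−6 + √100) / 8 = (−6 + 10)/8 = 1/2.
ℓ''(θ) = −4/θ² − 4 < 0, confirming a maximum.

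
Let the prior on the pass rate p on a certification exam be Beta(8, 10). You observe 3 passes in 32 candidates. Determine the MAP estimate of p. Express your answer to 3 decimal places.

Prior: Beta(8, 10).
Data: 3 successes in 32 trials. The binomial likelihood contributes p^3(1−p)^29, so the posterior is Beta(8+3, 10+29) = Beta(11, 39).
For Beta(a, b) with a, b > 1 the mode is (a−1)/(a+b−2) = 10/48 ≈ 0.208.

p̂_MAP = 0.208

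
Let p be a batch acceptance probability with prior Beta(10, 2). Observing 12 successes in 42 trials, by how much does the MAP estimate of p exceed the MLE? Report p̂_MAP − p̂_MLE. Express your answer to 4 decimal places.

MAP − MLE = 0.1181

Posterior is Beta(22, 32); MAP = (22−1)/(54−2) = 21/52 ≈ 0.40385.
MLE ignores the prior: p̂_MLE = k/n = 12/42 ≈ 0.28571.
Difference = 21/52 − 12/42 = 43/364 ≈ 0.1181.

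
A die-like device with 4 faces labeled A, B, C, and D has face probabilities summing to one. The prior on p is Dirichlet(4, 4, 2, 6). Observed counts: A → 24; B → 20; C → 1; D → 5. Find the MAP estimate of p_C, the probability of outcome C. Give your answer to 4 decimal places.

MAP estimate of p_C = 0.0323

The posterior is Dirichlet(αᵢ + nᵢ) = Dirichlet(28, 24, 3, 11).
For a Dirichlet(a₁,…,a_K) with all aᵢ > 1, the mode has j-th component (aⱼ − 1)/(Σaᵢ − K).
Here Σaᵢ = 66 and K = 4, so p_C = (3 − 1)/(66 − 4) = 2/62 ≈ 0.0323.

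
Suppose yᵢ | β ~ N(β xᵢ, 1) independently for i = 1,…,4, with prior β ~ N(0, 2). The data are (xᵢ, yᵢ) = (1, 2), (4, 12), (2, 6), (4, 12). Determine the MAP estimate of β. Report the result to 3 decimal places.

log p(β | y) = −Σ(yᵢ − βxᵢ)²/(2·1) − β²/(2·2) + const.
Setting the derivative to zero: Σxᵢ(yᵢ − βxᵢ)/1 − β/2 = 0, so β = Σxᵢyᵢ / (Σxᵢ² + σ²/τ²).
Σxᵢyᵢ = 1·2 + 4·12 + 2·6 + 4·12 = 110; Σxᵢ² = 37; σ²/τ² = 0.5.
β̂_MAP = 110 / (37 + 0.5) = 110/37.5 ≈ 2.933.

β̂_MAP = 2.933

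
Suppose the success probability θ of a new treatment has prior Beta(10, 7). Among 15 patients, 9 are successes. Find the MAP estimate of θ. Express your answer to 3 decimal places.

Prior: Beta(10, 7).
Data: 9 successes in 15 trials. The binomial likelihood contributes θ^9(1−θ)^6, so the posterior is Beta(10+9, 7+6) = Beta(19, 13).
For Beta(a, b) with a, b > 1 the mode is (a−1)/(a+b−2) = 18/30 ≈ 0.600.

θ̂_MAP = 0.600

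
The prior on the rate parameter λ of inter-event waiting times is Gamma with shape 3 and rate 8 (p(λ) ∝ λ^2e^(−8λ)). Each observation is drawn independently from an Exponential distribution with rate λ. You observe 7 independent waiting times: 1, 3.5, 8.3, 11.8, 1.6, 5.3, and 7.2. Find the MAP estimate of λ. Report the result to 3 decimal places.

The Exponential(rate=λ) likelihood is ∝ λ^n e^(−λΣtᵢ). Here n = 7 and Σtᵢ = 1 + 3.5 + 8.3 + 11.8 + 1.6 + 5.3 + 7.2 = 38.7.
Posterior ∝ λ^2e^(−8λ) · λ^7e^(−38.7λ) = λ^9e^(−46.7λ), i.e. Gamma(10, 46.7).
Mode = (a−1)/b = 9/46.7 ≈ 0.193.

λ̂_MAP = 0.193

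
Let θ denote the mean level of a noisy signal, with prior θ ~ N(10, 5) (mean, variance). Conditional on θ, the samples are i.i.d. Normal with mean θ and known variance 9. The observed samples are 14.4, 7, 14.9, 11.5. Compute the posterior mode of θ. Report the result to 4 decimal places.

θ̂_MAP = 11.3448

n = 4; x̄ = (14.4 + 7 + 14.9 + 11.5)/4 = 47.8/4 = 11.95.
For a Normal prior and Normal likelihood with known variance, the posterior is Normal; its mode equals its mean, the precision-weighted average.
Prior precision 1/σ₀² = 1/5 = 0.2; data precision n/σ² = 4/9.
θ̂ = (0.2·10 + (4/9)·11.95) / (0.2 + 4/9) = (329/45)/(29/45) = 329/29 ≈ 11.3448.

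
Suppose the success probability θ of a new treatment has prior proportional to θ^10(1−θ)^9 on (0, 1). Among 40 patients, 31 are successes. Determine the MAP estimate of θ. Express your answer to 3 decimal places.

The prior density ∝ θ^10(1−θ)^9 is the kernel of Beta(11, 10).
Data: 31 successes in 40 trials. The binomial likelihood contributes θ^31(1−θ)^9, so the posterior is Beta(11+31, 10+9) = Beta(42, 19).
For Beta(a, b) with a, b > 1 the mode is (a−1)/(a+b−2) = 41/59 ≈ 0.695.

θ̂_MAP = 0.695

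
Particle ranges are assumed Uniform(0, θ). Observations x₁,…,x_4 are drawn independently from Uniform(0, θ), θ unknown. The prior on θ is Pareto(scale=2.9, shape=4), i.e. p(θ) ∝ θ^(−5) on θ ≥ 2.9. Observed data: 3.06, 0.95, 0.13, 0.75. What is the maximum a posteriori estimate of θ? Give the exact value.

The Uniform(0, θ) likelihood is θ^(−n) for θ ≥ max(xᵢ), zero otherwise. Here max(xᵢ) = 3.06.
Posterior ∝ θ^(−5) · θ^(−4) = θ^(−9) on θ ≥ max(2.9, 3.06) = 3.06.
This density is strictly decreasing in θ, so the posterior mode lies at the lower boundary of the support.

θ̂_MAP = 3.06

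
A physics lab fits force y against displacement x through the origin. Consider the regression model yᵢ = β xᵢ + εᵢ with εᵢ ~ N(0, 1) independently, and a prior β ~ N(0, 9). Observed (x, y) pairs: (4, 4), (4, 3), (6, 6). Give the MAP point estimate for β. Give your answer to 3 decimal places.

β̂_MAP = 0.940

log p(β | y) = −Σ(yᵢ − βxᵢ)²/(2·1) − β²/(2·9) + const.
Setting the derivative to zero: Σxᵢ(yᵢ − βxᵢ)/1 − β/9 = 0, so β = Σxᵢyᵢ / (Σxᵢ² + σ²/τ²).
Σxᵢyᵢ = 4·4 + 4·3 + 6·6 = 64; Σxᵢ² = 68; σ²/τ² = 1/9.
β̂_MAP = 64 / (68 + 1/9) = 64/(613/9) = 576/613 ≈ 0.940.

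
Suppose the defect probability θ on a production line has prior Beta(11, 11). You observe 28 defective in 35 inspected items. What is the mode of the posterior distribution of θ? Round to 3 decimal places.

Prior: Beta(11, 11).
Data: 28 successes in 35 trials. The binomial likelihood contributes θ^28(1−θ)^7, so the posterior is Beta(11+28, 11+7) = Beta(39, 18).
For Beta(a, b) with a, b > 1 the mode is (a−1)/(a+b−2) = 38/55 ≈ 0.691.

θ̂_MAP = 0.691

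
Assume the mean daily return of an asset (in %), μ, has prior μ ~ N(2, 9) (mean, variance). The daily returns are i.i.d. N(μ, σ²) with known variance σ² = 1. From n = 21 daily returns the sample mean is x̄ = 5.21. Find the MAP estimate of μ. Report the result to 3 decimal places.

n = 21, x̄ = 5.21.
For a Normal prior and Normal likelihood with known variance, the posterior is Normal; its mode equals its mean, the precision-weighted average.
Prior precision 1/σ₀² = 1/9; data precision n/σ² = 21/1 = 21.
μ̂ = ((1/9)·2 + 21·5.21) / (1/9 + 21) = (98669/900)/(190/9) = 98669/19000 ≈ 5.193.

μ̂_MAP = 5.193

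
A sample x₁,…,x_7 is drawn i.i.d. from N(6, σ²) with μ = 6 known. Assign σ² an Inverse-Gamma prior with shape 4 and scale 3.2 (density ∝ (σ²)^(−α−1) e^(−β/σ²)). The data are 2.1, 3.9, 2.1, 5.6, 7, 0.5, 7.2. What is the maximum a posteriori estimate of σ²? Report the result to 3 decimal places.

σ̂²_MAP = 4.358

Sum of squared deviations about the known mean: SS = (2.1−6)² + (3.9−6)² + (2.1−6)² + (5.6−6)² + (7−6)² + (0.5−6)² + (7.2−6)² = 67.68.
The Normal likelihood contributes (σ²)^(−n/2) exp(−SS/(2σ²)), so the posterior is Inverse-Gamma(α + n/2, β + SS/2) = Inverse-Gamma(7.5, 37.04).
The mode of Inverse-Gamma(a, b) is b/(a+1) = 37.04/8.5 ≈ 4.358.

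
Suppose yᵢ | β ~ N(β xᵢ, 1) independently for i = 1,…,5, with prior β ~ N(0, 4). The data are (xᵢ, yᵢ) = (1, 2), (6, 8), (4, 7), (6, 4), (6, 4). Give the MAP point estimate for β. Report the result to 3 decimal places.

log p(β | y) = −Σ(yᵢ − βxᵢ)²/(2·1) − β²/(2·4) + const.
Setting the derivative to zero: Σxᵢ(yᵢ − βxᵢ)/1 − β/4 = 0, so β = Σxᵢyᵢ / (Σxᵢ² + σ²/τ²).
Σxᵢyᵢ = 1·2 + 6·8 + 4·7 + 6·4 + 6·4 = 126; Σxᵢ² = 125; σ²/τ² = 0.25.
β̂_MAP = 126 / (125 + 0.25) = 126/125.25 ≈ 1.006.

β̂_MAP = 1.006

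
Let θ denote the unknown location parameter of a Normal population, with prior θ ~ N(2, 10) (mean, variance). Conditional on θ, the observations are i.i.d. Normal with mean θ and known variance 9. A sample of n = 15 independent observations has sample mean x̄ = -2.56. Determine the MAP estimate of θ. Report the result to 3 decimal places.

θ̂_MAP = -2.302

n = 15, x̄ = -2.56.
For a Normal prior and Normal likelihood with known variance, the posterior is Normal; its mode equals its mean, the precision-weighted average.
Prior precision 1/σ₀² = 1/10 = 0.1; data precision n/σ² = 15/9 = 5/3.
θ̂ = (0.1·2 + (5/3)·(-2.56)) / (0.1 + 5/3) = (-61/15)/(53/30) = -122/53 ≈ -2.302.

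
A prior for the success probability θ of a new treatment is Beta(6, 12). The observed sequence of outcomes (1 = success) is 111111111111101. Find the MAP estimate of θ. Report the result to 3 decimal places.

θ̂_MAP = 0.613

Prior: Beta(6, 12).
Data: 14 successes in 15 trials (from the sequence). The binomial likelihood contributes θ^14(1−θ)^1, so the posterior is Beta(6+14, 12+1) = Beta(20, 13).
For Beta(a, b) with a, b > 1 the mode is (a−1)/(a+b−2) = 19/31 ≈ 0.613.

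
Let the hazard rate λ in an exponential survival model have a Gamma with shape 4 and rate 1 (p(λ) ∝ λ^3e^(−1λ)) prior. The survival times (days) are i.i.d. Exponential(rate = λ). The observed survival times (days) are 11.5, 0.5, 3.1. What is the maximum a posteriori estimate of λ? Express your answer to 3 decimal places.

λ̂_MAP = 0.373

The Exponential(rate=λ) likelihood is ∝ λ^n e^(−λΣtᵢ). Here n = 3 and Σtᵢ = 11.5 + 0.5 + 3.1 = 15.1.
Posterior ∝ λ^3e^(−1λ) · λ^3e^(−15.1λ) = λ^6e^(−16.1λ), i.e. Gamma(7, 16.1).
Mode = (a−1)/b = 6/16.1 ≈ 0.373.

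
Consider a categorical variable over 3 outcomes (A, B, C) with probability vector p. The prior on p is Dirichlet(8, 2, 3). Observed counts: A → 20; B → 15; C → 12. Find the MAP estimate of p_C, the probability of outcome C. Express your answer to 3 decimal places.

The posterior is Dirichlet(αᵢ + nᵢ) = Dirichlet(28, 17, 15).
For a Dirichlet(a₁,…,a_K) with all aᵢ > 1, the mode has j-th component (aⱼ − 1)/(Σaᵢ − K).
Here Σaᵢ = 60 and K = 3, so p_C = (15 − 1)/(60 − 3) = 14/57 ≈ 0.246.

MAP estimate of p_C = 0.246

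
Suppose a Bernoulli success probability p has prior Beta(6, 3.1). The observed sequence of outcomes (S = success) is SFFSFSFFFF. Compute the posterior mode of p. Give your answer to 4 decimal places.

Prior: Beta(6, 3.1).
Data: 3 successes in 10 trials (from the sequence). The binomial likelihood contributes p^3(1−p)^7, so the posterior is Beta(6+3, 3.1+7) = Beta(9, 10.1).
For Beta(a, b) with a, b > 1 the mode is (a−1)/(a+b−2) = 8/17.1 ≈ 0.4678.

p̂_MAP = 0.4678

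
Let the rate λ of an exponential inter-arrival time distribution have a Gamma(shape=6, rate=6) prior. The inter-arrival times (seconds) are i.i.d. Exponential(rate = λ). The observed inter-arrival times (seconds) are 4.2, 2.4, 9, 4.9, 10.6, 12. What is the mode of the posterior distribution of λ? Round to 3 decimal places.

The Exponential(rate=λ) likelihood is ∝ λ^n e^(−λΣtᵢ). Here n = 6 and Σtᵢ = 4.2 + 2.4 + 9 + 4.9 + 10.6 + 12 = 43.1.
Posterior ∝ λ^5e^(−6λ) · λ^6e^(−43.1λ) = λ^11e^(−49.1λ), i.e. Gamma(12, 49.1).
Mode = (a−1)/b = 11/49.1 ≈ 0.224.

λ̂_MAP = 0.224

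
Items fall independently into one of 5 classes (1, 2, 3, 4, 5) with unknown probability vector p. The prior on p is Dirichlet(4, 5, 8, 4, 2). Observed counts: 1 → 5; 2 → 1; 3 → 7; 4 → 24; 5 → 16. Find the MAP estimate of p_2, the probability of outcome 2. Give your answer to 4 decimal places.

MAP estimate: 0.0704

The posterior is Dirichlet(αᵢ + nᵢ) = Dirichlet(9, 6, 15, 28, 18).
For a Dirichlet(a₁,…,a_K) with all aᵢ > 1, the mode has j-th component (aⱼ − 1)/(Σaᵢ − K).
Here Σaᵢ = 76 and K = 5, so p_2 = (6 − 1)/(76 − 5) = 5/71 ≈ 0.0704.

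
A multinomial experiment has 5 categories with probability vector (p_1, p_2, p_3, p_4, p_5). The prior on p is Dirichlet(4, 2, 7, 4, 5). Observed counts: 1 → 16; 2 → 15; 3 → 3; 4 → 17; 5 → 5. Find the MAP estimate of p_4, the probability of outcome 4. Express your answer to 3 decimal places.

MAP estimate: 0.274

The posterior is Dirichlet(αᵢ + nᵢ) = Dirichlet(20, 17, 10, 21, 10).
For a Dirichlet(a₁,…,a_K) with all aᵢ > 1, the mode has j-th component (aⱼ − 1)/(Σaᵢ − K).
Here Σaᵢ = 78 and K = 5, so p_4 = (21 − 1)/(78 − 5) = 20/73 ≈ 0.274.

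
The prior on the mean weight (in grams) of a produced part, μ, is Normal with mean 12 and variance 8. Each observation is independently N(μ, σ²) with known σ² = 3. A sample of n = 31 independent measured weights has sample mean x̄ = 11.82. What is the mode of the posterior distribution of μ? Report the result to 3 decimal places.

n = 31, x̄ = 11.82.
For a Normal prior and Normal likelihood with known variance, the posterior is Normal; its mode equals its mean, the precision-weighted average.
Prior precision 1/σ₀² = 1/8 = 0.125; data precision n/σ² = 31/3.
μ̂ = (0.125·12 + (31/3)·11.82) / (0.125 + 31/3) = 123.64/(251/24) = 74184/6275 ≈ 11.822.

μ̂_MAP = 11.822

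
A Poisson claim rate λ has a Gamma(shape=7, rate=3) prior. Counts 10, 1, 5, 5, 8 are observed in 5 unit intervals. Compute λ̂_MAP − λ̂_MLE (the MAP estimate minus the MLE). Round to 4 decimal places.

MAP − MLE = -1.4250

Σxᵢ = 29. Posterior is Gamma(36, 8); MAP = (36−1)/8 = 35/8 ≈ 4.37500.
MLE = x̄ = 29/5 ≈ 5.80000.
Difference = 35/8 − 29/5 = -57/40 ≈ -1.4250.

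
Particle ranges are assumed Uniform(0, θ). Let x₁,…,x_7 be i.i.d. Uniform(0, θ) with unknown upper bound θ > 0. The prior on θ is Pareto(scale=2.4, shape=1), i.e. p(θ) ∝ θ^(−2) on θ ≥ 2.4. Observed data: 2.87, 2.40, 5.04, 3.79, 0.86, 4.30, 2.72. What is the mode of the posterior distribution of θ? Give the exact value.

θ̂_MAP = 5.04

The Uniform(0, θ) likelihood is θ^(−n) for θ ≥ max(xᵢ), zero otherwise. Here max(xᵢ) = 5.04.
Posterior ∝ θ^(−2) · θ^(−7) = θ^(−9) on θ ≥ max(2.4, 5.04) = 5.04.
This density is strictly decreasing in θ, so the posterior mode lies at the lower boundary of the support.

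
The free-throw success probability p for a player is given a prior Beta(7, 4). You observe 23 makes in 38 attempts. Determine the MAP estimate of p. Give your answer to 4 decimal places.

Prior: Beta(7, 4).
Data: 23 successes in 38 trials. The binomial likelihood contributes p^23(1−p)^15, so the posterior is Beta(7+23, 4+15) = Beta(30, 19).
For Beta(a, b) with a, b > 1 the mode is (a−1)/(a+b−2) = 29/47 ≈ 0.6170.

p̂_MAP = 0.6170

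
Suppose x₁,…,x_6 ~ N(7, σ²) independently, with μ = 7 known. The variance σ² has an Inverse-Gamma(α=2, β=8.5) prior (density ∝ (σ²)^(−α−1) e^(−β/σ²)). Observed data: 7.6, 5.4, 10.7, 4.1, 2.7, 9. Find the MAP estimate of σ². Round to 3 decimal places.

σ̂²_MAP = 5.376

Sum of squared deviations about the known mean: SS = (7.6−7)² + (5.4−7)² + (10.7−7)² + (4.1−7)² + (2.7−7)² + (9−7)² = 47.51.
The Normal likelihood contributes (σ²)^(−n/2) exp(−SS/(2σ²)), so the posterior is Inverse-Gamma(α + n/2, β + SS/2) = Inverse-Gamma(5, 32.255).
The mode of Inverse-Gamma(a, b) is b/(a+1) = 32.255/6 ≈ 5.376.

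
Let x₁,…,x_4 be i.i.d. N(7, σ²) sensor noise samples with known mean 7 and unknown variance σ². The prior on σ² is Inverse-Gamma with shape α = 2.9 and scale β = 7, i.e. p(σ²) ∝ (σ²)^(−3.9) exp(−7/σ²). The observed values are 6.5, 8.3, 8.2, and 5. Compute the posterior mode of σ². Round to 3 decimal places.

σ̂²_MAP = 1.812

Sum of squared deviations about the known mean: SS = (6.5−7)² + (8.3−7)² + (8.2−7)² + (5−7)² = 7.38.
The Normal likelihood contributes (σ²)^(−n/2) exp(−SS/(2σ²)), so the posterior is Inverse-Gamma(α + n/2, β + SS/2) = Inverse-Gamma(4.9, 10.69).
The mode of Inverse-Gamma(a, b) is b/(a+1) = 10.69/5.9 ≈ 1.812.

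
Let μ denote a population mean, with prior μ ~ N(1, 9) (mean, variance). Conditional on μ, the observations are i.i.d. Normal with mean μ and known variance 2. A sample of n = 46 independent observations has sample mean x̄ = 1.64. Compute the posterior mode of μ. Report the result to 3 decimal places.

μ̂_MAP = 1.637

n = 46, x̄ = 1.64.
For a Normal prior and Normal likelihood with known variance, the posterior is Normal; its mode equals its mean, the precision-weighted average.
Prior precision 1/σ₀² = 1/9; data precision n/σ² = 46/2 = 23.
μ̂ = ((1/9)·1 + 23·1.64) / (1/9 + 23) = (8512/225)/(208/9) = 532/325 ≈ 1.637.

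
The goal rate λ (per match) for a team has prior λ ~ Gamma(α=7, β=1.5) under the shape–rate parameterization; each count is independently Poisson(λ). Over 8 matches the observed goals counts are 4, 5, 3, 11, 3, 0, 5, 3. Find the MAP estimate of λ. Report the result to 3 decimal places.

Σxᵢ = 4+5+3+11+3+0+5+3 = 34, with n = 8.
Posterior ∝ λ^6e^(−1.5λ) · λ^34e^(−8λ) = λ^40e^(−9.5λ), i.e. Gamma(shape=41, rate=9.5).
The mode of a Gamma(a, b) with a ≥ 1 (shape–rate) is (a−1)/b = 40/9.5 ≈ 4.211.

λ̂_MAP = 4.211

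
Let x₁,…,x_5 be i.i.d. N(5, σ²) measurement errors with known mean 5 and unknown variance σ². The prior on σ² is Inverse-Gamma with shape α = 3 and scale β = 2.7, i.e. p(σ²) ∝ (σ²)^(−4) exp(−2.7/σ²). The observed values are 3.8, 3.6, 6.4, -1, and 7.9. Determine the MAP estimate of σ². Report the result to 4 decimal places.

Sum of squared deviations about the known mean: SS = (3.8−5)² + (3.6−5)² + (6.4−5)² + (-1−5)² + (7.9−5)² = 49.77.
The Normal likelihood contributes (σ²)^(−n/2) exp(−SS/(2σ²)), so the posterior is Inverse-Gamma(α + n/2, β + SS/2) = Inverse-Gamma(5.5, 27.585).
The mode of Inverse-Gamma(a, b) is b/(a+1) = 27.585/6.5 ≈ 4.2438.

σ̂²_MAP = 4.2438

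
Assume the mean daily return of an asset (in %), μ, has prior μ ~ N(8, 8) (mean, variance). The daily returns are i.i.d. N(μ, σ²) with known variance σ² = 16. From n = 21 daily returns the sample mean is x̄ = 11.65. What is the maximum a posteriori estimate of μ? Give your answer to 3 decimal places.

μ̂_MAP = 11.333

n = 21, x̄ = 11.65.
For a Normal prior and Normal likelihood with known variance, the posterior is Normal; its mode equals its mean, the precision-weighted average.
Prior precision 1/σ₀² = 1/8 = 0.125; data precision n/σ² = 21/16 = 1.3125.
μ̂ = (0.125·8 + 1.3125·11.65) / (0.125 + 1.3125) = 16.290625/1.4375 = 5213/460 ≈ 11.333.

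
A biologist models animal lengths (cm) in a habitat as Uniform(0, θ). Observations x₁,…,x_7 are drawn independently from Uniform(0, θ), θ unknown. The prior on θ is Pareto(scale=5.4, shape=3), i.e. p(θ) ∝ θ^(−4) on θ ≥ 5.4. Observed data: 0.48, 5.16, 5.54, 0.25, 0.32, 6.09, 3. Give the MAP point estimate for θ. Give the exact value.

θ̂_MAP = 6.09

The Uniform(0, θ) likelihood is θ^(−n) for θ ≥ max(xᵢ), zero otherwise. Here max(xᵢ) = 6.09.
Posterior ∝ θ^(−4) · θ^(−7) = θ^(−11) on θ ≥ max(5.4, 6.09) = 6.09.
This density is strictly decreasing in θ, so the posterior mode lies at the lower boundary of the support.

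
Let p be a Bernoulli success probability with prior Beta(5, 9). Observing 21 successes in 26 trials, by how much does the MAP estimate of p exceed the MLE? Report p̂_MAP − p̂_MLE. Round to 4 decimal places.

MAP − MLE = -0.1498

Posterior is Beta(26, 14); MAP = (26−1)/(40−2) = 25/38 ≈ 0.65789.
MLE ignores the prior: p̂_MLE = k/n = 21/26 ≈ 0.80769.
Difference = 25/38 − 21/26 = -37/247 ≈ -0.1498.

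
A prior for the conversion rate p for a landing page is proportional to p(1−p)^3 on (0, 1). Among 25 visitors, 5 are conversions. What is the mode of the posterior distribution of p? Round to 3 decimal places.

p̂_MAP = 0.207

The prior density ∝ p(1−p)^3 is the kernel of Beta(2, 4).
Data: 5 successes in 25 trials. The binomial likelihood contributes p^5(1−p)^20, so the posterior is Beta(2+5, 4+20) = Beta(7, 24).
For Beta(a, b) with a, b > 1 the mode is (a−1)/(a+b−2) = 6/29 ≈ 0.207.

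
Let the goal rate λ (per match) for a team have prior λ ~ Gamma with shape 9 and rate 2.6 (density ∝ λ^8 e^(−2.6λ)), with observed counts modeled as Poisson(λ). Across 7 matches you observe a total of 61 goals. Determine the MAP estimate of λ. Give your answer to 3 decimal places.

Σxᵢ = 61, n = 7.
Posterior ∝ λ^8e^(−2.6λ) · λ^61e^(−7λ) = λ^69e^(−9.6λ), i.e. Gamma(shape=70, rate=9.6).
The mode of a Gamma(a, b) with a ≥ 1 (shape–rate) is (a−1)/b = 69/9.6 ≈ 7.188.

λ̂_MAP = 7.188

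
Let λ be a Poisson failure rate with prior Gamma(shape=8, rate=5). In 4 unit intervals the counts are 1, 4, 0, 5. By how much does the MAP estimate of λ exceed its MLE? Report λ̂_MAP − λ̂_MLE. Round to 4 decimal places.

Σxᵢ = 10. Posterior is Gamma(18, 9); MAP = (18−1)/9 = 17/9 ≈ 1.88889.
MLE = x̄ = 10/4 ≈ 2.50000.
Difference = 17/9 − 10/4 = -11/18 ≈ -0.6111.

MAP − MLE = -0.6111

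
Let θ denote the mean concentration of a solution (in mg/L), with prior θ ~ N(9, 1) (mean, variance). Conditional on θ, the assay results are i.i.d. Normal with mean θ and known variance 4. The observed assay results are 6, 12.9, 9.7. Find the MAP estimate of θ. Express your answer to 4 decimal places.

θ̂_MAP = 9.2286

n = 3; x̄ = (6 + 12.9 + 9.7)/3 = 28.6/3 = 143/15 ≈ 9.5333.
For a Normal prior and Normal likelihood with known variance, the posterior is Normal; its mode equals its mean, the precision-weighted average.
Prior precision 1/σ₀² = 1/1 = 1; data precision n/σ² = 3/4 = 0.75.
θ̂ = (1·9 + 0.75·(143/15)) / (1 + 0.75) = 16.15/1.75 = 323/35 ≈ 9.2286.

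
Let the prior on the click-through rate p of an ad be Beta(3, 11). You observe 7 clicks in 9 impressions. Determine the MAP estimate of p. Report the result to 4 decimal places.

p̂_MAP = 0.4286

Prior: Beta(3, 11).
Data: 7 successes in 9 trials. The binomial likelihood contributes p^7(1−p)^2, so the posterior is Beta(3+7, 11+2) = Beta(10, 13).
For Beta(a, b) with a, b > 1 the mode is (a−1)/(a+b−2) = 9/21 ≈ 0.4286.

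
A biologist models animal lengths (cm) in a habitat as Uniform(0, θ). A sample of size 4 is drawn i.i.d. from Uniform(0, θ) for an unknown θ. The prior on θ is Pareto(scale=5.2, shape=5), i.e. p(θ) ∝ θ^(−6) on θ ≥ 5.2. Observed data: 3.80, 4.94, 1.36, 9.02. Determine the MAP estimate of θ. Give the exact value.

The Uniform(0, θ) likelihood is θ^(−n) for θ ≥ max(xᵢ), zero otherwise. Here max(xᵢ) = 9.02.
Posterior ∝ θ^(−6) · θ^(−4) = θ^(−10) on θ ≥ max(5.2, 9.02) = 9.02.
This density is strictly decreasing in θ, so the posterior mode lies at the lower boundary of the support.

θ̂_MAP = 9.02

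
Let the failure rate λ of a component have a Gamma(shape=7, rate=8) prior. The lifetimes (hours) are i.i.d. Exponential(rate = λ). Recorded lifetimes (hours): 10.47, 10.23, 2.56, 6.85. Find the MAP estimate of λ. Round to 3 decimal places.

λ̂_MAP = 0.262

The Exponential(rate=λ) likelihood is ∝ λ^n e^(−λΣtᵢ). Here n = 4 and Σtᵢ = 10.47 + 10.23 + 2.56 + 6.85 = 30.11.
Posterior ∝ λ^6e^(−8λ) · λ^4e^(−30.11λ) = λ^10e^(−38.11λ), i.e. Gamma(11, 38.11).
Mode = (a−1)/b = 10/38.11 ≈ 0.262.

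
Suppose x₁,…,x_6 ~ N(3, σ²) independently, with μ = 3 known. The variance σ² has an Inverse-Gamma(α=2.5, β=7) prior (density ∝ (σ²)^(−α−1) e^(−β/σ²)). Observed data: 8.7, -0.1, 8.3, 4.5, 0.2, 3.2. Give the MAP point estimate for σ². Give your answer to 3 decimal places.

σ̂²_MAP = 7.255

Sum of squared deviations about the known mean: SS = (8.7−3)² + (-0.1−3)² + (8.3−3)² + (4.5−3)² + (0.2−3)² + (3.2−3)² = 80.32.
The Normal likelihood contributes (σ²)^(−n/2) exp(−SS/(2σ²)), so the posterior is Inverse-Gamma(α + n/2, β + SS/2) = Inverse-Gamma(5.5, 47.16).
The mode of Inverse-Gamma(a, b) is b/(a+1) = 47.16/6.5 ≈ 7.255.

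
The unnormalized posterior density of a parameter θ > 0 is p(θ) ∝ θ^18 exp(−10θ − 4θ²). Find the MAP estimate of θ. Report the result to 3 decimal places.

ℓ'(θ) = 18/θ − 10 − 8θ. Setting this to zero and multiplying by θ: 8θ² + 10θ − 18 = 0.
θ = (−10 + √(10² + 4·8·18)) / (2·8) = (−10 + √676) / 16 = (−10 + 26)/16 = 1.
ℓ''(θ) = −18/θ² − 8 < 0, confirming a maximum.

θ̂_MAP = 1.000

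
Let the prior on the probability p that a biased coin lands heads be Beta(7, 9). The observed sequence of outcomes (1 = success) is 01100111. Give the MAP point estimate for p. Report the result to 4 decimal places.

Prior: Beta(7, 9).
Data: 5 successes in 8 trials (from the sequence). The binomial likelihood contributes p^5(1−p)^3, so the posterior is Beta(7+5, 9+3) = Beta(12, 12).
For Beta(a, b) with a, b > 1 the mode is (a−1)/(a+b−2) = 11/22 ≈ 0.5000.

p̂_MAP = 0.5000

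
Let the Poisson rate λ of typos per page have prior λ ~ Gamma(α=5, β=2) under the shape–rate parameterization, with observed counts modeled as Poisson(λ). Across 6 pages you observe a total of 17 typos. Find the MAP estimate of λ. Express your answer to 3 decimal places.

λ̂_MAP = 2.625

Σxᵢ = 17, n = 6.
Posterior ∝ λ^4e^(−2λ) · λ^17e^(−6λ) = λ^21e^(−8λ), i.e. Gamma(shape=22, rate=8).
The mode of a Gamma(a, b) with a ≥ 1 (shape–rate) is (a−1)/b = 21/8 ≈ 2.625.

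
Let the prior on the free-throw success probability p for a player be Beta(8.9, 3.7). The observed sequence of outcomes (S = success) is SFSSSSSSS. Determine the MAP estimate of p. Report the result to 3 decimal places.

Prior: Beta(8.9, 3.7).
Data: 8 successes in 9 trials (from the sequence). The binomial likelihood contributes p^8(1−p)^1, so the posterior is Beta(8.9+8, 3.7+1) = Beta(16.9, 4.7).
For Beta(a, b) with a, b > 1 the mode is (a−1)/(a+b−2) = 15.9/19.6 ≈ 0.811.

p̂_MAP = 0.811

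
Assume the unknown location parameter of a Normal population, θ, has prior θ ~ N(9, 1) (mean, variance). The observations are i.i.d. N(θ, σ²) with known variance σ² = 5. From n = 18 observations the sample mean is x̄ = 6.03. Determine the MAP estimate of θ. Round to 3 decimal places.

θ̂_MAP = 6.676

n = 18, x̄ = 6.03.
For a Normal prior and Normal likelihood with known variance, the posterior is Normal; its mode equals its mean, the precision-weighted average.
Prior precision 1/σ₀² = 1/1 = 1; data precision n/σ² = 18/5 = 3.6.
θ̂ = (1·9 + 3.6·6.03) / (1 + 3.6) = 30.708/4.6 = 7677/1150 ≈ 6.676.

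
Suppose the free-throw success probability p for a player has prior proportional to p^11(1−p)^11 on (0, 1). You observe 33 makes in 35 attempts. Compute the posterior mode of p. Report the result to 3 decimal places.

The prior density ∝ p^11(1−p)^11 is the kernel of Beta(12, 12).
Data: 33 successes in 35 trials. The binomial likelihood contributes p^33(1−p)^2, so the posterior is Beta(12+33, 12+2) = Beta(45, 14).
For Beta(a, b) with a, b > 1 the mode is (a−1)/(a+b−2) = 44/57 ≈ 0.772.

p̂_MAP = 0.772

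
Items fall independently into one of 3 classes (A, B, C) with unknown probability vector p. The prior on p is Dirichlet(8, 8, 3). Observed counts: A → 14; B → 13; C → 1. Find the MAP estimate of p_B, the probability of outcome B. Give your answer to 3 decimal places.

MAP estimate of p_B = 0.455

The posterior is Dirichlet(αᵢ + nᵢ) = Dirichlet(22, 21, 4).
For a Dirichlet(a₁,…,a_K) with all aᵢ > 1, the mode has j-th component (aⱼ − 1)/(Σaᵢ − K).
Here Σaᵢ = 47 and K = 3, so p_B = (21 − 1)/(47 − 3) = 20/44 ≈ 0.455.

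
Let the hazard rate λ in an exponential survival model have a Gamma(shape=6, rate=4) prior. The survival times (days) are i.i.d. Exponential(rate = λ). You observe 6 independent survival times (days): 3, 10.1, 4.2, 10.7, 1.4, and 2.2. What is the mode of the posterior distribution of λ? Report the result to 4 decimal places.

The Exponential(rate=λ) likelihood is ∝ λ^n e^(−λΣtᵢ). Here n = 6 and Σtᵢ = 3 + 10.1 + 4.2 + 10.7 + 1.4 + 2.2 = 31.6.
Posterior ∝ λ^5e^(−4λ) · λ^6e^(−31.6λ) = λ^11e^(−35.6λ), i.e. Gamma(12, 35.6).
Mode = (a−1)/b = 11/35.6 ≈ 0.3090.

λ̂_MAP = 0.3090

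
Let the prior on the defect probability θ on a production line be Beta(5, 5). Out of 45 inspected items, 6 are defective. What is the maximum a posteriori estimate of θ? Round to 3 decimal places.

θ̂_MAP = 0.189

Prior: Beta(5, 5).
Data: 6 successes in 45 trials. The binomial likelihood contributes θ^6(1−θ)^39, so the posterior is Beta(5+6, 5+39) = Beta(11, 44).
For Beta(a, b) with a, b > 1 the mode is (a−1)/(a+b−2) = 10/53 ≈ 0.189.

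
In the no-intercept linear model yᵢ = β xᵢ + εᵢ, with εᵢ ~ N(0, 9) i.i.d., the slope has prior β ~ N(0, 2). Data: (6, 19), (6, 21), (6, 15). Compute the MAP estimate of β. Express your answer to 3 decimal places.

β̂_MAP = 2.933

log p(β | y) = −Σ(yᵢ − βxᵢ)²/(2·9) − β²/(2·2) + const.
Setting the derivative to zero: Σxᵢ(yᵢ − βxᵢ)/9 − β/2 = 0, so β = Σxᵢyᵢ / (Σxᵢ² + σ²/τ²).
Σxᵢyᵢ = 6·19 + 6·21 + 6·15 = 330; Σxᵢ² = 108; σ²/τ² = 4.5.
β̂_MAP = 330 / (108 + 4.5) = 330/112.5 ≈ 2.933.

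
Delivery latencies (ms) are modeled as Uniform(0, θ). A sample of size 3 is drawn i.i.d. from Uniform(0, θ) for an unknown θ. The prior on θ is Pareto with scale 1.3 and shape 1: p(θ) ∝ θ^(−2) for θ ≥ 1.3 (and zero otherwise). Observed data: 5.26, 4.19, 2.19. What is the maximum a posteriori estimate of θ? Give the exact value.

θ̂_MAP = 5.26

The Uniform(0, θ) likelihood is θ^(−n) for θ ≥ max(xᵢ), zero otherwise. Here max(xᵢ) = 5.26.
Posterior ∝ θ^(−2) · θ^(−3) = θ^(−5) on θ ≥ max(1.3, 5.26) = 5.26.
This density is strictly decreasing in θ, so the posterior mode lies at the lower boundary of the support.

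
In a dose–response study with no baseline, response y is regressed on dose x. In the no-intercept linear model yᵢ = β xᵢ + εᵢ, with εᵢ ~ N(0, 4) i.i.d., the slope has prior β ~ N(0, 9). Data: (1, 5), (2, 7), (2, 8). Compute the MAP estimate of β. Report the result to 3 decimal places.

β̂_MAP = 3.706

log p(β | y) = −Σ(yᵢ − βxᵢ)²/(2·4) − β²/(2·9) + const.
Setting the derivative to zero: Σxᵢ(yᵢ − βxᵢ)/4 − β/9 = 0, so β = Σxᵢyᵢ / (Σxᵢ² + σ²/τ²).
Σxᵢyᵢ = 1·5 + 2·7 + 2·8 = 35; Σxᵢ² = 9; σ²/τ² = 4/9.
β̂_MAP = 35 / (9 + 4/9) = 35/(85/9) = 63/17 ≈ 3.706.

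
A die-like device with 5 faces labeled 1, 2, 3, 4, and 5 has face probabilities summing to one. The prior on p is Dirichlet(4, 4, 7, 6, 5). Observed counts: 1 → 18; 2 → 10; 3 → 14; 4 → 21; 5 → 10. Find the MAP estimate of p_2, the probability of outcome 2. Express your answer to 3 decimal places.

The posterior is Dirichlet(αᵢ + nᵢ) = Dirichlet(22, 14, 21, 27, 15).
For a Dirichlet(a₁,…,a_K) with all aᵢ > 1, the mode has j-th component (aⱼ − 1)/(Σaᵢ − K).
Here Σaᵢ = 99 and K = 5, so p_2 = (14 − 1)/(99 − 5) = 13/94 ≈ 0.138.

MAP estimate: 0.138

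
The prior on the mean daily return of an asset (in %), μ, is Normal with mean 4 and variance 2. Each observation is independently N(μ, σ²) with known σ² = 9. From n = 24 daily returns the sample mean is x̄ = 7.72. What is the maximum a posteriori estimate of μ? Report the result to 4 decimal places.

μ̂_MAP = 7.1326

n = 24, x̄ = 7.72.
For a Normal prior and Normal likelihood with known variance, the posterior is Normal; its mode equals its mean, the precision-weighted average.
Prior precision 1/σ₀² = 1/2 = 0.5; data precision n/σ² = 24/9 = 8/3.
μ̂ = (0.5·4 + (8/3)·7.72) / (0.5 + 8/3) = (1694/75)/(19/6) = 3388/475 ≈ 7.1326.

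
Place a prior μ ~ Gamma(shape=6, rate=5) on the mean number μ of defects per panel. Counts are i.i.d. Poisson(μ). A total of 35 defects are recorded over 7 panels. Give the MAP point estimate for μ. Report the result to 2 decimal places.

μ̂_MAP = 3.33

Σxᵢ = 35, n = 7.
Posterior ∝ μ^5e^(−5μ) · μ^35e^(−7μ) = μ^40e^(−12μ), i.e. Gamma(shape=41, rate=12).
The mode of a Gamma(a, b) with a ≥ 1 (shape–rate) is (a−1)/b = 40/12 ≈ 3.33.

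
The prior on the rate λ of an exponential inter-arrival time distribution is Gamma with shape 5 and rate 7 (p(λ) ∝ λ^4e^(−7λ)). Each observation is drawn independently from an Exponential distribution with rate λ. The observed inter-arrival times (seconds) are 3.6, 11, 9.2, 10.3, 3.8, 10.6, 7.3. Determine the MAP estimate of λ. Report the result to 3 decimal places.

The Exponential(rate=λ) likelihood is ∝ λ^n e^(−λΣtᵢ). Here n = 7 and Σtᵢ = 3.6 + 11 + 9.2 + 10.3 + 3.8 + 10.6 + 7.3 = 55.8.
Posterior ∝ λ^4e^(−7λ) · λ^7e^(−55.8λ) = λ^11e^(−62.8λ), i.e. Gamma(12, 62.8).
Mode = (a−1)/b = 11/62.8 ≈ 0.175.

λ̂_MAP = 0.175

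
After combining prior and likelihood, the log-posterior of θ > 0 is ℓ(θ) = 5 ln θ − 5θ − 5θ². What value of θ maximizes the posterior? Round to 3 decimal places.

ℓ'(θ) = 5/θ − 5 − 10θ. Setting this to zero and multiplying by θ: 10θ² + 5θ − 5 = 0.
θ = (−5 + √(5² + 4·10·5)) / (2·10) = (−5 + √225) / 20 = (−5 + 15)/20 = 1/2.
ℓ''(θ) = −5/θ² − 10 < 0, confirming a maximum.

θ̂_MAP = 0.500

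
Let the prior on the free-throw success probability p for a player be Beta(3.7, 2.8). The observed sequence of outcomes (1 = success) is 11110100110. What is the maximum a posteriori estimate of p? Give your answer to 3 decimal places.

Prior: Beta(3.7, 2.8).
Data: 7 successes in 11 trials (from the sequence). The binomial likelihood contributes p^7(1−p)^4, so the posterior is Beta(3.7+7, 2.8+4) = Beta(10.7, 6.8).
For Beta(a, b) with a, b > 1 the mode is (a−1)/(a+b−2) = 9.7/15.5 ≈ 0.626.

p̂_MAP = 0.626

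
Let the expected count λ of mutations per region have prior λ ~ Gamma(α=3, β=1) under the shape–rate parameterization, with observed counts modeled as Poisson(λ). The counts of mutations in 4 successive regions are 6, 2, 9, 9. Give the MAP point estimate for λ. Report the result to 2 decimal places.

λ̂_MAP = 5.60

Σxᵢ = 6+2+9+9 = 26, with n = 4.
Posterior ∝ λ^2e^(−1λ) · λ^26e^(−4λ) = λ^28e^(−5λ), i.e. Gamma(shape=29, rate=5).
The mode of a Gamma(a, b) with a ≥ 1 (shape–rate) is (a−1)/b = 28/5 ≈ 5.60.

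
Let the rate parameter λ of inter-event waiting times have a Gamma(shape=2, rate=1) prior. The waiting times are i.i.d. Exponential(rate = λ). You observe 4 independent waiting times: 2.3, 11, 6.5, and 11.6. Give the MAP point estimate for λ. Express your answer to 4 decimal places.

The Exponential(rate=λ) likelihood is ∝ λ^n e^(−λΣtᵢ). Here n = 4 and Σtᵢ = 2.3 + 11 + 6.5 + 11.6 = 31.4.
Posterior ∝ λe^(−1λ) · λ^4e^(−31.4λ) = λ^5e^(−32.4λ), i.e. Gamma(6, 32.4).
Mode = (a−1)/b = 5/32.4 ≈ 0.1543.

λ̂_MAP = 0.1543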